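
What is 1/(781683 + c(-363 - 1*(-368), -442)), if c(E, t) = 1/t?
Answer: 442/345503885 ≈ 1.2793e-6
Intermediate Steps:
1/(781683 + c(-363 - 1*(-368), -442)) = 1/(781683 + 1/(-442)) = 1/(781683 - 1/442) = 1/(345503885/442) = 442/345503885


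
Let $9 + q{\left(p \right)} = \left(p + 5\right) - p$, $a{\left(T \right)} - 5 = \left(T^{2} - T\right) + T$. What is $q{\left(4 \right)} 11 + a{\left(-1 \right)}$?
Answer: $-38$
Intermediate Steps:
$a{\left(T \right)} = 5 + T^{2}$ ($a{\left(T \right)} = 5 + \left(\left(T^{2} - T\right) + T\right) = 5 + T^{2}$)
$q{\left(p \right)} = -4$ ($q{\left(p \right)} = -9 + \left(\left(p + 5\right) - p\right) = -9 + \left(\left(5 + p\right) - p\right) = -9 + 5 = -4$)
$q{\left(4 \right)} 11 + a{\left(-1 \right)} = \left(-4\right) 11 + \left(5 + \left(-1\right)^{2}\right) = -44 + \left(5 + 1\right) = -44 + 6 = -38$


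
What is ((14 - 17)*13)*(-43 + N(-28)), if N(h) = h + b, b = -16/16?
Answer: 2808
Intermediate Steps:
b = -1 (b = -16*1/16 = -1)
N(h) = -1 + h (N(h) = h - 1 = -1 + h)
((14 - 17)*13)*(-43 + N(-28)) = ((14 - 17)*13)*(-43 + (-1 - 28)) = (-3*13)*(-43 - 29) = -39*(-72) = 2808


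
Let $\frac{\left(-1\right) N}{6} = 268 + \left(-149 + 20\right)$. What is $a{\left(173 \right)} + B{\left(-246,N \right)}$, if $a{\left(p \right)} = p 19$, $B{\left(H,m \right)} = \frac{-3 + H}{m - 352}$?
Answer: $\frac{3898631}{1186} \approx 3287.2$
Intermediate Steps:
$N = -834$ ($N = - 6 \left(268 + \left(-149 + 20\right)\right) = - 6 \left(268 - 129\right) = \left(-6\right) 139 = -834$)
$B{\left(H,m \right)} = \frac{-3 + H}{-352 + m}$
$a{\left(p \right)} = 19 p$
$a{\left(173 \right)} + B{\left(-246,N \right)} = 19 \cdot 173 + \frac{-3 - 246}{-352 - 834} = 3287 + \frac{1}{-1186} \left(-249\right) = 3287 - - \frac{249}{1186} = 3287 + \frac{249}{1186} = \frac{3898631}{1186}$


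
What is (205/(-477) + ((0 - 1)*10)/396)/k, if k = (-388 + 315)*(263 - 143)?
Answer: 955/18385488 ≈ 5.1943e-5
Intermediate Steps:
k = -8760 (k = -73*120 = -8760)
(205/(-477) + ((0 - 1)*10)/396)/k = (205/(-477) + ((0 - 1)*10)/396)/(-8760) = (205*(-1/477) - 1*10*(1/396))*(-1/8760) = (-205/477 - 10*1/396)*(-1/8760) = (-205/477 - 5/198)*(-1/8760) = -4775/10494*(-1/8760) = 955/18385488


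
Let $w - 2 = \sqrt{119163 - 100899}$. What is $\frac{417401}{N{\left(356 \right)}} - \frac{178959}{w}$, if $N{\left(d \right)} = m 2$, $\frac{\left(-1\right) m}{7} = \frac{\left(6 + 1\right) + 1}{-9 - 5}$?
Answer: $\frac{173286491}{3320} - \frac{16269 \sqrt{4566}}{830} \approx 50870.0$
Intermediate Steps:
$m = 4$ ($m = - 7 \frac{\left(6 + 1\right) + 1}{-9 - 5} = - 7 \frac{7 + 1}{-14} = - 7 \cdot 8 \left(- \frac{1}{14}\right) = \left(-7\right) \left(- \frac{4}{7}\right) = 4$)
$w = 2 + 2 \sqrt{4566}$ ($w = 2 + \sqrt{119163 - 100899} = 2 + \sqrt{18264} = 2 + 2 \sqrt{4566} \approx 137.14$)
$N{\left(d \right)} = 8$ ($N{\left(d \right)} = 4 \cdot 2 = 8$)
$\frac{417401}{N{\left(356 \right)}} - \frac{178959}{w} = \frac{417401}{8} - \frac{178959}{2 + 2 \sqrt{4566}}$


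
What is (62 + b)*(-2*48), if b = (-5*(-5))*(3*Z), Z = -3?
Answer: 15648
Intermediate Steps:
b = -225 (b = (-5*(-5))*(3*(-3)) = 25*(-9) = -225)
(62 + b)*(-2*48) = (62 - 225)*(-2*48) = -163*(-96) = 15648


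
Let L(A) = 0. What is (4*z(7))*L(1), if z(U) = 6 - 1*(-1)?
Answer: 0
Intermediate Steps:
z(U) = 7 (z(U) = 6 + 1 = 7)
(4*z(7))*L(1) = (4*7)*0 = 28*0 = 0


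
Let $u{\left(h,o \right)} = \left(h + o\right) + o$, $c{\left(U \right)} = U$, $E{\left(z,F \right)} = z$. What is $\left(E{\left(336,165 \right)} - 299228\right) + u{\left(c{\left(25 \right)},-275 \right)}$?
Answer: $-299417$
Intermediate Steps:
$u{\left(h,o \right)} = h + 2 o$
$\left(E{\left(336,165 \right)} - 299228\right) + u{\left(c{\left(25 \right)},-275 \right)} = \left(336 - 299228\right) + \left(25 + 2 \left(-275\right)\right) = -298892 + \left(25 - 550\right) = -298892 - 525 = -299417$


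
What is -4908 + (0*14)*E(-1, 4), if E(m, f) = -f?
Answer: -4908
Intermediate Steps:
-4908 + (0*14)*E(-1, 4) = -4908 + (0*14)*(-1*4) = -4908 + 0*(-4) = -4908 + 0 = -4908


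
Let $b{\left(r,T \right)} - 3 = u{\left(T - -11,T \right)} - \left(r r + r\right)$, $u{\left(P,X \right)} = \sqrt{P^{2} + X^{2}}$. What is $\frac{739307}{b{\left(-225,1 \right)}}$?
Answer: $- \frac{37258854879}{2539857464} - \frac{739307 \sqrt{145}}{2539857464} \approx -14.673$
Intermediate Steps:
$b{\left(r,T \right)} = 3 + \sqrt{T^{2} + \left(11 + T\right)^{2}} - r - r^{2}$ ($b{\left(r,T \right)} = 3 - \left(r - \sqrt{\left(T - -11\right)^{2} + T^{2}} + r r\right) = 3 - \left(r + r^{2} - \sqrt{\left(T + 11\right)^{2} + T^{2}}\right) = 3 - \left(r + r^{2} - \sqrt{\left(11 + T\right)^{2} + T^{2}}\right) = 3 - \left(r + r^{2} - \sqrt{T^{2} + \left(11 + T\right)^{2}}\right) = 3 + \sqrt{T^{2} + \left(11 + T\right)^{2}} - r - r^{2}$)
$\frac{739307}{b{\left(-225,1 \right)}} = \frac{739307}{3 + \sqrt{1^{2} + \left(11 + 1\right)^{2}} - -225 - \left(-225\right)^{2}} = \frac{739307}{3 + \sqrt{1 + 12^{2}} + 225 - 50625} = \frac{739307}{3 + \sqrt{1 + 144} + 225 - 50625} = \frac{739307}{3 + \sqrt{145} + 225 - 50625} = \frac{739307}{-50397 + \sqrt{145}}$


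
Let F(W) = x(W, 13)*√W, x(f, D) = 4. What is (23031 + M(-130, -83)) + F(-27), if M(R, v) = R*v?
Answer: 33821 + 12*I*√3 ≈ 33821.0 + 20.785*I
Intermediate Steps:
F(W) = 4*√W
(23031 + M(-130, -83)) + F(-27) = (23031 - 130*(-83)) + 4*√(-27) = (23031 + 10790) + 4*(3*I*√3) = 33821 + 12*I*√3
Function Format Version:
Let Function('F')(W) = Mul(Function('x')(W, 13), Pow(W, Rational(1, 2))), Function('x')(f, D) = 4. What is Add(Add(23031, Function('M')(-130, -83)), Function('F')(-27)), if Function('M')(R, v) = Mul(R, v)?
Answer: Add(33821, Mul(12, I, Pow(3, Rational(1, 2)))) ≈ Add(33821., Mul(20.785, I))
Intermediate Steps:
Function('F')(W) = Mul(4, Pow(W, Rational(1, 2)))
Add(Add(23031, Function('M')(-130, -83)), Function('F')(-27)) = Add(Add(23031, Mul(-130, -83)), Mul(4, Pow(-27, Rational(1, 2)))) = Add(Add(23031, 10790), Mul(4, Mul(3, I, Pow(3, Rational(1, 2))))) = Add(33821, Mul(12, I, Pow(3, Rational(1, 2))))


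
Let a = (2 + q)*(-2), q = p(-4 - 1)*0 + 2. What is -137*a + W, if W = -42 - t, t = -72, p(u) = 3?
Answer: 1126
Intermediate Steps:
q = 2 (q = 3*0 + 2 = 0 + 2 = 2)
W = 30 (W = -42 - 1*(-72) = -42 + 72 = 30)
a = -8 (a = (2 + 2)*(-2) = 4*(-2) = -8)
-137*a + W = -137*(-8) + 30 = 1096 + 30 = 1126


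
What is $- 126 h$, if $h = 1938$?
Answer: $-244188$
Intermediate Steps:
$- 126 h = \left(-126\right) 1938 = -244188$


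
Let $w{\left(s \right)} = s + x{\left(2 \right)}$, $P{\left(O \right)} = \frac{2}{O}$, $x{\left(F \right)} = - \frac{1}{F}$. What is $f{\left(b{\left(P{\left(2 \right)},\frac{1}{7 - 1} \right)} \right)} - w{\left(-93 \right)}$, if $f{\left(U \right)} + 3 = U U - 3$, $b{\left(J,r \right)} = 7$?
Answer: $\frac{273}{2} \approx 136.5$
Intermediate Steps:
$w{\left(s \right)} = - \frac{1}{2} + s$ ($w{\left(s \right)} = s - \frac{1}{2} = - \frac{1}{2} + s$)
$f{\left(U \right)} = -6 + U^{2}$ ($f{\left(U \right)} = -3 + \left(U U - 3\right) = -3 + \left(U^{2} - 3\right) = -3 + \left(-3 + U^{2}\right) = -6 + U^{2}$)
$f{\left(b{\left(P{\left(2 \right)},\frac{1}{7 - 1} \right)} \right)} - w{\left(-93 \right)} = \left(-6 + 7^{2}\right) - \left(- \frac{1}{2} - 93\right) = \left(-6 + 49\right) - - \frac{187}{2} = 43 + \frac{187}{2} = \frac{273}{2}$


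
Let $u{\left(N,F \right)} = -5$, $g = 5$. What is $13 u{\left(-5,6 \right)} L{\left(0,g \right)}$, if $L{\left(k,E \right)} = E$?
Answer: $-325$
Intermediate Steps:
$13 u{\left(-5,6 \right)} L{\left(0,g \right)} = 13 \left(-5\right) 5 = \left(-65\right) 5 = -325$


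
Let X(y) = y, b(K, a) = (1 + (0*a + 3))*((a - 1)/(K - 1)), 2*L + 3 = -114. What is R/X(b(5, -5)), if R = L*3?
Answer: 117/4 ≈ 29.250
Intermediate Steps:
L = -117/2 (L = -3/2 + (½)*(-114) = -3/2 - 57 = -117/2 ≈ -58.500)
b(K, a) = 4*(-1 + a)/(-1 + K) (b(K, a) = (1 + (0 + 3))*((-1 + a)/(-1 + K)) = (1 + 3)*((-1 + a)/(-1 + K)) = 4*((-1 + a)/(-1 + K)) = 4*(-1 + a)/(-1 + K))
R = -351/2 (R = -117/2*3 = -351/2 ≈ -175.50)
R/X(b(5, -5)) = -351*(-1 + 5)/(4*(-1 - 5))/2 = -351/(2*(4*(-6)/4)) = -351/(2*(4*(¼)*(-6))) = -351/2/(-6) = -351/2*(-⅙) = 117/4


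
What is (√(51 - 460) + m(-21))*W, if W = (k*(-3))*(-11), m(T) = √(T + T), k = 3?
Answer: 99*I*(√42 + √409) ≈ 2643.7*I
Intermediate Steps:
m(T) = √2*√T (m(T) = √(2*T) = √2*√T)
W = 99 (W = (3*(-3))*(-11) = -9*(-11) = 99)
(√(51 - 460) + m(-21))*W = (√(51 - 460) + √2*√(-21))*99 = (√(-409) + √2*(I*√21))*99 = (I*√409 + I*√42)*99 = (I*√42 + I*√409)*99 = 99*I*√42 + 99*I*√409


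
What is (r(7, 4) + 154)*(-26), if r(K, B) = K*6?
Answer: -5096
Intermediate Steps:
r(K, B) = 6*K
(r(7, 4) + 154)*(-26) = (6*7 + 154)*(-26) = (42 + 154)*(-26) = 196*(-26) = -5096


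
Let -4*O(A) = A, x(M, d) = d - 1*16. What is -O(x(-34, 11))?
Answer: -5/4 ≈ -1.2500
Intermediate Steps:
x(M, d) = -16 + d (x(M, d) = d - 16 = -16 + d)
O(A) = -A/4
-O(x(-34, 11)) = -(-1)*(-16 + 11)/4 = -(-1)*(-5)/4 = -1*5/4 = -5/4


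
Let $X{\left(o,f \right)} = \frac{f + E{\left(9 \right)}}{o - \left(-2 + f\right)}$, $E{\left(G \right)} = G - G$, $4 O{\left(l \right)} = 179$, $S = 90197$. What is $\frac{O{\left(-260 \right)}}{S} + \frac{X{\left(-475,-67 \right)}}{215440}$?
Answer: $\frac{3920264839}{7889408922080} \approx 0.0004969$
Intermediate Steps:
$O{\left(l \right)} = \frac{179}{4}$ ($O{\left(l \right)} = \frac{1}{4} \cdot 179 = \frac{179}{4}$)
$E{\left(G \right)} = 0$
$X{\left(o,f \right)} = \frac{f}{2 + o - f}$ ($X{\left(o,f \right)} = \frac{f + 0}{o - \left(-2 + f\right)} = \frac{f}{2 + o - f}$)
$\frac{O{\left(-260 \right)}}{S} + \frac{X{\left(-475,-67 \right)}}{215440} = \frac{179}{4 \cdot 90197} + \frac{\left(-67\right) \frac{1}{2 - 475 - -67}}{215440} = \frac{179}{4} \cdot \frac{1}{90197} + - \frac{67}{2 - 475 + 67} \cdot \frac{1}{215440} = \frac{179}{360788} + - \frac{67}{-406} \cdot \frac{1}{215440} = \frac{179}{360788} + \left(-67\right) \left(- \frac{1}{406}\right) \frac{1}{215440} = \frac{179}{360788} + \frac{67}{406} \cdot \frac{1}{215440} = \frac{179}{360788} + \frac{67}{87468640} = \frac{3920264839}{7889408922080}$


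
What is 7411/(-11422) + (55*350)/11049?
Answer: 137989361/126201678 ≈ 1.0934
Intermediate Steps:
7411/(-11422) + (55*350)/11049 = 7411*(-1/11422) + 19250*(1/11049) = -7411/11422 + 19250/11049 = 137989361/126201678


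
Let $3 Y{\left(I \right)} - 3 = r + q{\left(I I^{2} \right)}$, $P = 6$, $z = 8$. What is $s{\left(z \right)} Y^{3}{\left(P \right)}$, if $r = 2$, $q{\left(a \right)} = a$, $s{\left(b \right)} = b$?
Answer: $\frac{86350888}{27} \approx 3.1982 \cdot 10^{6}$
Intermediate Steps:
$Y{\left(I \right)} = \frac{5}{3} + \frac{I^{3}}{3}$ ($Y{\left(I \right)} = 1 + \frac{2 + I I^{2}}{3} = 1 + \frac{2 + I^{3}}{3} = 1 + \left(\frac{2}{3} + \frac{I^{3}}{3}\right) = \frac{5}{3} + \frac{I^{3}}{3}$)
$s{\left(z \right)} Y^{3}{\left(P \right)} = 8 \left(\frac{5}{3} + \frac{6^{3}}{3}\right)^{3} = 8 \left(\frac{5}{3} + \frac{1}{3} \cdot 216\right)^{3} = 8 \left(\frac{5}{3} + 72\right)^{3} = 8 \left(\frac{221}{3}\right)^{3} = 8 \cdot \frac{10793861}{27} = \frac{86350888}{27}$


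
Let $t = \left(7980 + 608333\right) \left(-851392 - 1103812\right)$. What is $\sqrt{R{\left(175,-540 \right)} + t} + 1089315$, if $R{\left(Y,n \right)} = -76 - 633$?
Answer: $1089315 + i \sqrt{1205017643561} \approx 1.0893 \cdot 10^{6} + 1.0977 \cdot 10^{6} i$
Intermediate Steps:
$R{\left(Y,n \right)} = -709$
$t = -1205017642852$ ($t = 616313 \left(-1955204\right) = -1205017642852$)
$\sqrt{R{\left(175,-540 \right)} + t} + 1089315 = \sqrt{-709 - 1205017642852} + 1089315 = \sqrt{-1205017643561} + 1089315 = i \sqrt{1205017643561} + 1089315 = 1089315 + i \sqrt{1205017643561}$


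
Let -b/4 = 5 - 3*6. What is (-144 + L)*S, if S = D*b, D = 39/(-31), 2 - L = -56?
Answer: 174408/31 ≈ 5626.1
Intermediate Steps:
L = 58 (L = 2 - 1*(-56) = 2 + 56 = 58)
D = -39/31 (D = 39*(-1/31) = -39/31 ≈ -1.2581)
b = 52 (b = -4*(5 - 3*6) = -4*(5 - 18) = -4*(-13) = 52)
S = -2028/31 (S = -39/31*52 = -2028/31 ≈ -65.419)
(-144 + L)*S = (-144 + 58)*(-2028/31) = -86*(-2028/31) = 174408/31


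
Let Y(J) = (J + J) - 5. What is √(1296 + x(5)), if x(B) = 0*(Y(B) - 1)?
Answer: 36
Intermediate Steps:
Y(J) = -5 + 2*J (Y(J) = 2*J - 5 = -5 + 2*J)
x(B) = 0 (x(B) = 0*((-5 + 2*B) - 1) = 0*(-6 + 2*B) = 0)
√(1296 + x(5)) = √(1296 + 0) = √1296 = 36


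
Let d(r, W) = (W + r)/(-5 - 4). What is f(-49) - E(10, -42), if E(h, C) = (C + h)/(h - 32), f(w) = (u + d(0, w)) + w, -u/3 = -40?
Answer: 7424/99 ≈ 74.990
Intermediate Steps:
u = 120 (u = -3*(-40) = 120)
d(r, W) = -W/9 - r/9 (d(r, W) = (W + r)/(-9) = (W + r)*(-⅑) = -W/9 - r/9)
f(w) = 120 + 8*w/9 (f(w) = (120 + (-w/9 - ⅑*0)) + w = (120 + (-w/9 + 0)) + w = (120 - w/9) + w = 120 + 8*w/9)
E(h, C) = (C + h)/(-32 + h)
f(-49) - E(10, -42) = (120 + (8/9)*(-49)) - (-42 + 10)/(-32 + 10) = (120 - 392/9) - (-32)/(-22) = 688/9 - (-1)*(-32)/22 = 688/9 - 1*16/11 = 688/9 - 16/11 = 7424/99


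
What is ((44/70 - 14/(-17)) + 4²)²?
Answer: 107827456/354025 ≈ 304.58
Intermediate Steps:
((44/70 - 14/(-17)) + 4²)² = ((44*(1/70) - 14*(-1/17)) + 16)² = ((22/35 + 14/17) + 16)² = (864/595 + 16)² = (10384/595)² = 107827456/354025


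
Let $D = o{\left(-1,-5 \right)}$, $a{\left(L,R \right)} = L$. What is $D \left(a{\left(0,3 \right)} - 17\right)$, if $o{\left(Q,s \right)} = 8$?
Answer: $-136$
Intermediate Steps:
$D = 8$
$D \left(a{\left(0,3 \right)} - 17\right) = 8 \left(0 - 17\right) = 8 \left(-17\right) = -136$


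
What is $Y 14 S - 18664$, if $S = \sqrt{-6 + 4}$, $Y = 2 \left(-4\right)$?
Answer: $-18664 - 112 i \sqrt{2} \approx -18664.0 - 158.39 i$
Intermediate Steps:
$Y = -8$
$S = i \sqrt{2}$ ($S = \sqrt{-2} = i \sqrt{2} \approx 1.4142 i$)
$Y 14 S - 18664 = \left(-8\right) 14 i \sqrt{2} - 18664 = - 112 i \sqrt{2} - 18664 = -18664 - 112 i \sqrt{2}$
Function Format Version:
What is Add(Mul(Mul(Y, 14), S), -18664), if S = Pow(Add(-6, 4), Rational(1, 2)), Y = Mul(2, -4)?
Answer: Add(-18664, Mul(-112, I, Pow(2, Rational(1, 2)))) ≈ Add(-18664., Mul(-158.39, I))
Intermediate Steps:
Y = -8
S = Mul(I, Pow(2, Rational(1, 2))) (S = Pow(-2, Rational(1, 2)) = Mul(I, Pow(2, Rational(1, 2))) ≈ Mul(1.4142, I))
Add(Mul(Mul(Y, 14), S), -18664) = Add(Mul(Mul(-8, 14), Mul(I, Pow(2, Rational(1, 2)))), -18664) = Add(Mul(-112, Mul(I, Pow(2, Rational(1, 2)))), -18664) = Add(Mul(-112, I, Pow(2, Rational(1, 2))), -18664) = Add(-18664, Mul(-112, I, Pow(2, Rational(1, 2))))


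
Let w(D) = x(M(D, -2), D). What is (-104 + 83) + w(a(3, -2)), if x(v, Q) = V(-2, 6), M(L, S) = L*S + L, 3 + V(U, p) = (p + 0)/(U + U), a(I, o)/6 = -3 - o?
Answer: -51/2 ≈ -25.500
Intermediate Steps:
a(I, o) = -18 - 6*o (a(I, o) = 6*(-3 - o) = -18 - 6*o)
V(U, p) = -3 + p/(2*U) (V(U, p) = -3 + (p + 0)/(U + U) = -3 + p/((2*U)) = -3 + p*(1/(2*U)) = -3 + p/(2*U))
M(L, S) = L + L*S
x(v, Q) = -9/2 (x(v, Q) = -3 + (½)*6/(-2) = -3 + (½)*6*(-½) = -3 - 3/2 = -9/2)
w(D) = -9/2
(-104 + 83) + w(a(3, -2)) = (-104 + 83) - 9/2 = -21 - 9/2 = -51/2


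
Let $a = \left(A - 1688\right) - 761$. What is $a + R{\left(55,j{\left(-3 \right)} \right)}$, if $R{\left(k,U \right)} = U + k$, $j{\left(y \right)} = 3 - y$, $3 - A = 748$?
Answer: $-3133$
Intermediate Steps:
$A = -745$ ($A = 3 - 748 = -745$)
$a = -3194$ ($a = \left(-745 - 1688\right) - 761 = -2433 - 761 = -3194$)
$a + R{\left(55,j{\left(-3 \right)} \right)} = -3194 + \left(\left(3 - -3\right) + 55\right) = -3194 + \left(\left(3 + 3\right) + 55\right) = -3194 + \left(6 + 55\right) = -3194 + 61 = -3133$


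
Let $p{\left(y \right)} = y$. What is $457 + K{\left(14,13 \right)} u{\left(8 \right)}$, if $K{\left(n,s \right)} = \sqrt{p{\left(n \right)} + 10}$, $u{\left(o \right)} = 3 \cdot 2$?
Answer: $457 + 12 \sqrt{6} \approx 486.39$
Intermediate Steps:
$u{\left(o \right)} = 6$
$K{\left(n,s \right)} = \sqrt{10 + n}$ ($K{\left(n,s \right)} = \sqrt{n + 10} = \sqrt{10 + n}$)
$457 + K{\left(14,13 \right)} u{\left(8 \right)} = 457 + \sqrt{10 + 14} \cdot 6 = 457 + \sqrt{24} \cdot 6 = 457 + 2 \sqrt{6} \cdot 6 = 457 + 12 \sqrt{6}$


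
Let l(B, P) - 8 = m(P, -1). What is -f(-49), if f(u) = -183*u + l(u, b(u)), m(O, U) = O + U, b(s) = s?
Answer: -8925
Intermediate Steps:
l(B, P) = 7 + P (l(B, P) = 8 + (P - 1) = 8 + (-1 + P) = 7 + P)
f(u) = 7 - 182*u (f(u) = -183*u + (7 + u) = 7 - 182*u)
-f(-49) = -(7 - 182*(-49)) = -(7 + 8918) = -1*8925 = -8925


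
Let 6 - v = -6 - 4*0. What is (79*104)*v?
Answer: 98592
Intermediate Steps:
v = 12 (v = 6 - (-6 - 4*0) = 6 - (-6 + 0) = 6 - 1*(-6) = 6 + 6 = 12)
(79*104)*v = (79*104)*12 = 8216*12 = 98592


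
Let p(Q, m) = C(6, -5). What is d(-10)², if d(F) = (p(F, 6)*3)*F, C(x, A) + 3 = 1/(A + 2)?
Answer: 10000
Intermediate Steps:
C(x, A) = -3 + 1/(2 + A) (C(x, A) = -3 + 1/(A + 2) = -3 + 1/(2 + A))
p(Q, m) = -10/3 (p(Q, m) = (-5 - 3*(-5))/(2 - 5) = (-5 + 15)/(-3) = -⅓*10 = -10/3)
d(F) = -10*F (d(F) = (-10/3*3)*F = -10*F)
d(-10)² = (-10*(-10))² = 100² = 10000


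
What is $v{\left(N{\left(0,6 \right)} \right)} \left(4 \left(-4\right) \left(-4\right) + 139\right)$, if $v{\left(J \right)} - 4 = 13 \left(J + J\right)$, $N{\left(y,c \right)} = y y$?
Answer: $812$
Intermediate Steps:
$N{\left(y,c \right)} = y^{2}$
$v{\left(J \right)} = 4 + 26 J$ ($v{\left(J \right)} = 4 + 13 \left(J + J\right) = 4 + 13 \cdot 2 J = 4 + 26 J$)
$v{\left(N{\left(0,6 \right)} \right)} \left(4 \left(-4\right) \left(-4\right) + 139\right) = \left(4 + 26 \cdot 0^{2}\right) \left(4 \left(-4\right) \left(-4\right) + 139\right) = \left(4 + 26 \cdot 0\right) \left(\left(-16\right) \left(-4\right) + 139\right) = \left(4 + 0\right) \left(64 + 139\right) = 4 \cdot 203 = 812$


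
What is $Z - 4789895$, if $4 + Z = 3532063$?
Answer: $-1257836$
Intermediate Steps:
$Z = 3532059$ ($Z = -4 + 3532063 = 3532059$)
$Z - 4789895 = 3532059 - 4789895 = -1257836$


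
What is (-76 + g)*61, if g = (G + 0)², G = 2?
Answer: -4392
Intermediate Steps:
g = 4 (g = (2 + 0)² = 2² = 4)
(-76 + g)*61 = (-76 + 4)*61 = -72*61 = -4392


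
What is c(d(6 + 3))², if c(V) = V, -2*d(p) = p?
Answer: 81/4 ≈ 20.250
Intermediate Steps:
d(p) = -p/2
c(d(6 + 3))² = (-(6 + 3)/2)² = (-½*9)² = (-9/2)² = 81/4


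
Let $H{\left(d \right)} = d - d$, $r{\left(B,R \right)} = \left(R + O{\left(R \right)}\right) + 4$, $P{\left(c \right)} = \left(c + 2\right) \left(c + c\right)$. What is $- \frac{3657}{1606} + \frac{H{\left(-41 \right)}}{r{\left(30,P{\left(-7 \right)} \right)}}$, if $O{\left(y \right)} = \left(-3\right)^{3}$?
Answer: $- \frac{3657}{1606} \approx -2.2771$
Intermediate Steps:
$O{\left(y \right)} = -27$
$P{\left(c \right)} = 2 c \left(2 + c\right)$ ($P{\left(c \right)} = \left(2 + c\right) 2 c = 2 c \left(2 + c\right)$)
$r{\left(B,R \right)} = -23 + R$ ($r{\left(B,R \right)} = \left(R - 27\right) + 4 = \left(-27 + R\right) + 4 = -23 + R$)
$H{\left(d \right)} = 0$
$- \frac{3657}{1606} + \frac{H{\left(-41 \right)}}{r{\left(30,P{\left(-7 \right)} \right)}} = - \frac{3657}{1606} + \frac{0}{-23 + 2 \left(-7\right) \left(2 - 7\right)} = \left(-3657\right) \frac{1}{1606} + \frac{0}{-23 + 2 \left(-7\right) \left(-5\right)} = - \frac{3657}{1606} + \frac{0}{-23 + 70} = - \frac{3657}{1606} + \frac{0}{47} = - \frac{3657}{1606} + 0 \cdot \frac{1}{47} = - \frac{3657}{1606} + 0 = - \frac{3657}{1606}$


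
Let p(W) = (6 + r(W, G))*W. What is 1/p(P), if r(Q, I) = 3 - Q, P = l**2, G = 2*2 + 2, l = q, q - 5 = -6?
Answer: 1/8 ≈ 0.12500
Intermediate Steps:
q = -1 (q = 5 - 6 = -1)
l = -1
G = 6 (G = 4 + 2 = 6)
P = 1 (P = (-1)**2 = 1)
p(W) = W*(9 - W) (p(W) = (6 + (3 - W))*W = (9 - W)*W = W*(9 - W))
1/p(P) = 1/(1*(9 - 1*1)) = 1/(1*(9 - 1)) = 1/(1*8) = 1/8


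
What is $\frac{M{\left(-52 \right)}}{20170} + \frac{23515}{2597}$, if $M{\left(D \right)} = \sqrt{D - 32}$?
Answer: $\frac{23515}{2597} + \frac{i \sqrt{21}}{10085} \approx 9.0547 + 0.0004544 i$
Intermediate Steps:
$M{\left(D \right)} = \sqrt{-32 + D}$
$\frac{M{\left(-52 \right)}}{20170} + \frac{23515}{2597} = \frac{\sqrt{-32 - 52}}{20170} + \frac{23515}{2597} = \sqrt{-84} \cdot \frac{1}{20170} + 23515 \cdot \frac{1}{2597} = 2 i \sqrt{21} \cdot \frac{1}{20170} + \frac{23515}{2597} = \frac{i \sqrt{21}}{10085} + \frac{23515}{2597} = \frac{23515}{2597} + \frac{i \sqrt{21}}{10085}$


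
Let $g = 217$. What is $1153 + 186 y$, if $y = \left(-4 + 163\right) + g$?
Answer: $71089$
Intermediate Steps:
$y = 376$ ($y = \left(-4 + 163\right) + 217 = 159 + 217 = 376$)
$1153 + 186 y = 1153 + 186 \cdot 376 = 1153 + 69936 = 71089$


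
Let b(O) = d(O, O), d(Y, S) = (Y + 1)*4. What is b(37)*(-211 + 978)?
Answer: 116584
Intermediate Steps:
d(Y, S) = 4 + 4*Y (d(Y, S) = (1 + Y)*4 = 4 + 4*Y)
b(O) = 4 + 4*O
b(37)*(-211 + 978) = (4 + 4*37)*(-211 + 978) = (4 + 148)*767 = 152*767 = 116584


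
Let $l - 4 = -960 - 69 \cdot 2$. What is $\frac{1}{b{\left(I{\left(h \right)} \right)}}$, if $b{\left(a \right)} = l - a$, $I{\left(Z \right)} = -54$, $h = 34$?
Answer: $- \frac{1}{1040} \approx -0.00096154$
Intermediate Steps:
$l = -1094$ ($l = 4 - \left(960 + 69 \cdot 2\right) = 4 - 1098 = -1094$)
$b{\left(a \right)} = -1094 - a$
$\frac{1}{b{\left(I{\left(h \right)} \right)}} = \frac{1}{-1094 - -54} = \frac{1}{-1094 + 54} = \frac{1}{-1040} = - \frac{1}{1040}$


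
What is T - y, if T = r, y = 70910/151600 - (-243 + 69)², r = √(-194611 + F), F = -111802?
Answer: 458977069/15160 + I*√306413 ≈ 30276.0 + 553.55*I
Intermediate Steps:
r = I*√306413 (r = √(-194611 - 111802) = √(-306413) = I*√306413 ≈ 553.55*I)
y = -458977069/15160 (y = 70910*(1/151600) - 1*(-174)² = 7091/15160 - 1*30276 = 7091/15160 - 30276 = -458977069/15160 ≈ -30276.)
T = I*√306413 ≈ 553.55*I
T - y = I*√306413 - 1*(-458977069/15160) = I*√306413 + 458977069/15160 = 458977069/15160 + I*√306413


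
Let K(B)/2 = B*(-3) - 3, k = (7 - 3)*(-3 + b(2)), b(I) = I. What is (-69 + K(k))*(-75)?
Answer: 3825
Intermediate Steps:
k = -4 (k = (7 - 3)*(-3 + 2) = 4*(-1) = -4)
K(B) = -6 - 6*B (K(B) = 2*(B*(-3) - 3) = 2*(-3*B - 3) = 2*(-3 - 3*B) = -6 - 6*B)
(-69 + K(k))*(-75) = (-69 + (-6 - 6*(-4)))*(-75) = (-69 + (-6 + 24))*(-75) = (-69 + 18)*(-75) = -51*(-75) = 3825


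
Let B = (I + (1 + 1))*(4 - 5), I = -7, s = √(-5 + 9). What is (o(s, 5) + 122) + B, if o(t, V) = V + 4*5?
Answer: 152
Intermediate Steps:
s = 2 (s = √4 = 2)
o(t, V) = 20 + V (o(t, V) = V + 20 = 20 + V)
B = 5 (B = (-7 + (1 + 1))*(4 - 5) = (-7 + 2)*(-1) = -5*(-1) = 5)
(o(s, 5) + 122) + B = ((20 + 5) + 122) + 5 = (25 + 122) + 5 = 147 + 5 = 152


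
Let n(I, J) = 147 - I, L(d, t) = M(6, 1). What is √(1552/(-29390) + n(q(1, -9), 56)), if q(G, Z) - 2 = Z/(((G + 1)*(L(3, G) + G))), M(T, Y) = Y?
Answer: √127144828445/29390 ≈ 12.132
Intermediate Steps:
L(d, t) = 1
q(G, Z) = 2 + Z/(1 + G)² (q(G, Z) = 2 + Z/(((G + 1)*(1 + G))) = 2 + Z/(((1 + G)*(1 + G))) = 2 + Z/((1 + G)²) = 2 + Z/(1 + G)²)
√(1552/(-29390) + n(q(1, -9), 56)) = √(1552/(-29390) + (147 - (2 - 9 + 2*1² + 4*1)/(1 + 1² + 2*1))) = √(1552*(-1/29390) + (147 - (2 - 9 + 2*1 + 4)/(1 + 1 + 2))) = √(-776/14695 + (147 - (2 - 9 + 2 + 4)/4)) = √(-776/14695 + (147 - (-1)/4)) = √(-776/14695 + (147 - 1*(-¼))) = √(-776/14695 + (147 + ¼)) = √(-776/14695 + 589/4) = √(8652251/58780) = √127144828445/29390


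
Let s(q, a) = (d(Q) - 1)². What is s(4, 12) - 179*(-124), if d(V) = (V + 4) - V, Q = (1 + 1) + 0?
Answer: 22205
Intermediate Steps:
Q = 2 (Q = 2 + 0 = 2)
d(V) = 4 (d(V) = (4 + V) - V = 4)
s(q, a) = 9 (s(q, a) = (4 - 1)² = 3² = 9)
s(4, 12) - 179*(-124) = 9 - 179*(-124) = 9 + 22196 = 22205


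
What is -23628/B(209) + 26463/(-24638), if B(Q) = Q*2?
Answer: -26964009/468122 ≈ -57.600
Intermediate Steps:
B(Q) = 2*Q
-23628/B(209) + 26463/(-24638) = -23628/(2*209) + 26463/(-24638) = -23628/418 + 26463*(-1/24638) = -23628*1/418 - 26463/24638 = -1074/19 - 26463/24638 = -26964009/468122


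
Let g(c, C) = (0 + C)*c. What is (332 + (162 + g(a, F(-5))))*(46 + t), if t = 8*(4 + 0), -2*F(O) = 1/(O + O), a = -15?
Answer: 76947/2 ≈ 38474.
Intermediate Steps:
F(O) = -1/(4*O) (F(O) = -1/(2*(O + O)) = -1/(2*O)/2 = -1/(4*O))
g(c, C) = C*c
t = 32 (t = 8*4 = 32)
(332 + (162 + g(a, F(-5))))*(46 + t) = (332 + (162 - ¼/(-5)*(-15)))*(46 + 32) = (332 + (162 - ¼*(-⅕)*(-15)))*78 = (332 + (162 + (1/20)*(-15)))*78 = (332 + (162 - ¾))*78 = (332 + 645/4)*78 = (1973/4)*78 = 76947/2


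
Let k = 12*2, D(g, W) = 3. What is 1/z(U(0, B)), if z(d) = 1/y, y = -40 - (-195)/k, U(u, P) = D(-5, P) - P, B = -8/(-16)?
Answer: -255/8 ≈ -31.875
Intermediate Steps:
B = 1/2 (B = -8*(-1/16) = 1/2 ≈ 0.50000)
k = 24
U(u, P) = 3 - P
y = -255/8 (y = -40 - (-195)/24 = -40 - 1*(-65/8) = -40 + 65/8 = -255/8 ≈ -31.875)
z(d) = -8/255 (z(d) = 1/(-255/8) = -8/255)
1/z(U(0, B)) = 1/(-8/255) = -255/8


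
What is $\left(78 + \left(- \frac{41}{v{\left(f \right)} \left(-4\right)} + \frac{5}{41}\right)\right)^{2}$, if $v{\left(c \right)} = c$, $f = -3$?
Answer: $\frac{1350930025}{242064} \approx 5580.9$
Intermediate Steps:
$\left(78 + \left(- \frac{41}{v{\left(f \right)} \left(-4\right)} + \frac{5}{41}\right)\right)^{2} = \left(78 + \left(- \frac{41}{\left(-3\right) \left(-4\right)} + \frac{5}{41}\right)\right)^{2} = \left(78 + \left(- \frac{41}{12} + 5 \cdot \frac{1}{41}\right)\right)^{2} = \left(78 + \left(\left(-41\right) \frac{1}{12} + \frac{5}{41}\right)\right)^{2} = \left(78 + \left(- \frac{41}{12} + \frac{5}{41}\right)\right)^{2} = \left(78 - \frac{1621}{492}\right)^{2} = \left(\frac{36755}{492}\right)^{2} = \frac{1350930025}{242064}$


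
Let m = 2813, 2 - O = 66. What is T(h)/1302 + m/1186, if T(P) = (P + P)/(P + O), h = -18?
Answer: 25030819/10551842 ≈ 2.3722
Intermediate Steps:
O = -64 (O = 2 - 1*66 = 2 - 66 = -64)
T(P) = 2*P/(-64 + P) (T(P) = (P + P)/(P - 64) = (2*P)/(-64 + P) = 2*P/(-64 + P))
T(h)/1302 + m/1186 = (2*(-18)/(-64 - 18))/1302 + 2813/1186 = (2*(-18)/(-82))*(1/1302) + 2813*(1/1186) = (2*(-18)*(-1/82))*(1/1302) + 2813/1186 = (18/41)*(1/1302) + 2813/1186 = 3/8897 + 2813/1186 = 25030819/10551842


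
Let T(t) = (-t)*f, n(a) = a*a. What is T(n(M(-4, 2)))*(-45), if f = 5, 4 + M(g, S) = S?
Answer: 900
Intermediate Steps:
M(g, S) = -4 + S
n(a) = a²
T(t) = -5*t (T(t) = -t*5 = -5*t)
T(n(M(-4, 2)))*(-45) = -5*(-4 + 2)²*(-45) = -5*(-2)²*(-45) = -5*4*(-45) = -20*(-45) = 900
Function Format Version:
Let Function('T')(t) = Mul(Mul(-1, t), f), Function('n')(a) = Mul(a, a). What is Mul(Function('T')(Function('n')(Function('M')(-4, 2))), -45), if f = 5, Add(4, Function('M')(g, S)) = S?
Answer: 900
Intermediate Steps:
Function('M')(g, S) = Add(-4, S)
Function('n')(a) = Pow(a, 2)
Function('T')(t) = Mul(-5, t) (Function('T')(t) = Mul(Mul(-1, t), 5) = Mul(-5, t))
Mul(Function('T')(Function('n')(Function('M')(-4, 2))), -45) = Mul(Mul(-5, Pow(Add(-4, 2), 2)), -45) = Mul(Mul(-5, Pow(-2, 2)), -45) = Mul(Mul(-5, 4), -45) = Mul(-20, -45) = 900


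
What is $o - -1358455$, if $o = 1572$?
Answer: $1360027$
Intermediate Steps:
$o - -1358455 = 1572 - -1358455 = 1572 + 1358455 = 1360027$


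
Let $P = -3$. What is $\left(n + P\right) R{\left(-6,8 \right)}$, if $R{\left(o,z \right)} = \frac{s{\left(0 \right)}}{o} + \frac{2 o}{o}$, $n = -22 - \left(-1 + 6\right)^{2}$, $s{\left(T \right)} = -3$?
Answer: $-125$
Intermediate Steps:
$n = -47$ ($n = -22 - 5^{2} = -22 - 25 = -47$)
$R{\left(o,z \right)} = 2 - \frac{3}{o}$ ($R{\left(o,z \right)} = - \frac{3}{o} + \frac{2 o}{o} = - \frac{3}{o} + 2 = 2 - \frac{3}{o}$)
$\left(n + P\right) R{\left(-6,8 \right)} = \left(-47 - 3\right) \left(2 - \frac{3}{-6}\right) = - 50 \left(2 - - \frac{1}{2}\right) = - 50 \left(2 + \frac{1}{2}\right) = \left(-50\right) \frac{5}{2} = -125$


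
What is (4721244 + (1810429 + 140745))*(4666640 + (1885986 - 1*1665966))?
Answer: 32605838143880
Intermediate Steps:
(4721244 + (1810429 + 140745))*(4666640 + (1885986 - 1*1665966)) = (4721244 + 1951174)*(4666640 + (1885986 - 1665966)) = 6672418*(4666640 + 220020) = 6672418*4886660 = 32605838143880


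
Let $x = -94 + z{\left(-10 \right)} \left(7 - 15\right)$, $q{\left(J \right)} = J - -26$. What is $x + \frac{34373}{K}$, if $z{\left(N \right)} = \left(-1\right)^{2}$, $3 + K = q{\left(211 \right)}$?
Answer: $\frac{10505}{234} \approx 44.893$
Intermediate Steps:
$q{\left(J \right)} = 26 + J$ ($q{\left(J \right)} = J + 26 = 26 + J$)
$K = 234$ ($K = -3 + \left(26 + 211\right) = -3 + 237 = 234$)
$z{\left(N \right)} = 1$
$x = -102$ ($x = -94 + 1 \left(7 - 15\right) = -94 + 1 \left(-8\right) = -94 - 8 = -102$)
$x + \frac{34373}{K} = -102 + \frac{34373}{234} = \frac{10505}{234}$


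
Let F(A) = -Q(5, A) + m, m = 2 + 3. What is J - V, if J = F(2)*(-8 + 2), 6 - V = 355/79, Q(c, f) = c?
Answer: -119/79 ≈ -1.5063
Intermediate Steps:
m = 5
V = 119/79 (V = 6 - 355/79 = 119/79 ≈ 1.5063)
F(A) = 0 (F(A) = -1*5 + 5 = -5 + 5 = 0)
J = 0 (J = 0*(-8 + 2) = 0*(-6) = 0)
J - V = 0 - 1*119/79 = 0 - 119/79 = -119/79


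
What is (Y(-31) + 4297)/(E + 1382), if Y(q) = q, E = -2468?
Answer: -711/181 ≈ -3.9282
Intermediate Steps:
(Y(-31) + 4297)/(E + 1382) = (-31 + 4297)/(-2468 + 1382) = 4266/(-1086) = 4266*(-1/1086) = -711/181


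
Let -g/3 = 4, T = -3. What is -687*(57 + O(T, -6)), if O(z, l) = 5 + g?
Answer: -34350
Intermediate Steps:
g = -12 (g = -3*4 = -12)
O(z, l) = -7 (O(z, l) = 5 - 12 = -7)
-687*(57 + O(T, -6)) = -687*(57 - 7) = -687*50 = -34350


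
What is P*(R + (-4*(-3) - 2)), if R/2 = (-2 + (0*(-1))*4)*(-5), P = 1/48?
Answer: 5/8 ≈ 0.62500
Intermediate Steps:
P = 1/48 ≈ 0.020833
R = 20 (R = 2*((-2 + (0*(-1))*4)*(-5)) = 2*((-2 + 0*4)*(-5)) = 2*((-2 + 0)*(-5)) = 2*(-2*(-5)) = 2*10 = 20)
P*(R + (-4*(-3) - 2)) = (20 + (-4*(-3) - 2))/48 = (20 + (12 - 2))/48 = (20 + 10)/48 = (1/48)*30 = 5/8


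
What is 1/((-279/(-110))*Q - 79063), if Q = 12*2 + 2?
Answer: -55/4344838 ≈ -1.2659e-5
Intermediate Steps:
Q = 26 (Q = 24 + 2 = 26)
1/((-279/(-110))*Q - 79063) = 1/(-279/(-110)*26 - 79063) = 1/(-279*(-1/110)*26 - 79063) = 1/((279/110)*26 - 79063) = 1/(3627/55 - 79063) = 1/(-4344838/55) = -55/4344838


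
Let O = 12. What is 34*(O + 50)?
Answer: 2108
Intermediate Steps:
34*(O + 50) = 34*(12 + 50) = 34*62 = 2108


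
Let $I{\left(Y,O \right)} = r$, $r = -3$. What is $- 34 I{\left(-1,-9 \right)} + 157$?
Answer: $259$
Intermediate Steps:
$I{\left(Y,O \right)} = -3$
$- 34 I{\left(-1,-9 \right)} + 157 = \left(-34\right) \left(-3\right) + 157 = 102 + 157 = 259$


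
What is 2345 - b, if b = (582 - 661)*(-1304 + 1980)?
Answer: 55749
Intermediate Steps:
b = -53404 (b = -79*676 = -53404)
2345 - b = 2345 - 1*(-53404) = 2345 + 53404 = 55749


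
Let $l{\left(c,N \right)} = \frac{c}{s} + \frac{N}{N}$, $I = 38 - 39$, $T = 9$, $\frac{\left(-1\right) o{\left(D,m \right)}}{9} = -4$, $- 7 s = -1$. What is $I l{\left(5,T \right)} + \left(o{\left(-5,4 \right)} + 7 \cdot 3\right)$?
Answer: $21$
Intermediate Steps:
$s = \frac{1}{7}$ ($s = \left(- \frac{1}{7}\right) \left(-1\right) = \frac{1}{7} \approx 0.14286$)
$o{\left(D,m \right)} = 36$ ($o{\left(D,m \right)} = \left(-9\right) \left(-4\right) = 36$)
$I = -1$
$l{\left(c,N \right)} = 1 + 7 c$ ($l{\left(c,N \right)} = c \frac{1}{\frac{1}{7}} + \frac{N}{N} = c 7 + 1 = 7 c + 1 = 1 + 7 c$)
$I l{\left(5,T \right)} + \left(o{\left(-5,4 \right)} + 7 \cdot 3\right) = - (1 + 7 \cdot 5) + \left(36 + 7 \cdot 3\right) = - (1 + 35) + \left(36 + 21\right) = \left(-1\right) 36 + 57 = -36 + 57 = 21$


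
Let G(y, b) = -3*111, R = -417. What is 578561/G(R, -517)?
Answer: -578561/333 ≈ -1737.4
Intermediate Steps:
G(y, b) = -333
578561/G(R, -517) = 578561/(-333) = 578561*(-1/333) = -578561/333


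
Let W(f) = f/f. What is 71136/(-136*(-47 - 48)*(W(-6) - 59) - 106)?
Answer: -3952/41637 ≈ -0.094916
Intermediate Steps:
W(f) = 1
71136/(-136*(-47 - 48)*(W(-6) - 59) - 106) = 71136/(-136*(-47 - 48)*(1 - 59) - 106) = 71136/(-(-12920)*(-58) - 106) = 71136/(-136*5510 - 106) = 71136/(-749360 - 106) = 71136/(-749466) = 71136*(-1/749466) = -3952/41637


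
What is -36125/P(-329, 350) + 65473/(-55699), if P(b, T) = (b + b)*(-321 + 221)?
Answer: -36115713/20942824 ≈ -1.7245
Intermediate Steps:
P(b, T) = -200*b (P(b, T) = (2*b)*(-100) = -200*b)
-36125/P(-329, 350) + 65473/(-55699) = -36125/((-200*(-329))) + 65473/(-55699) = -36125/65800 + 65473*(-1/55699) = -36125*1/65800 - 65473/55699 = -1445/2632 - 65473/55699 = -36115713/20942824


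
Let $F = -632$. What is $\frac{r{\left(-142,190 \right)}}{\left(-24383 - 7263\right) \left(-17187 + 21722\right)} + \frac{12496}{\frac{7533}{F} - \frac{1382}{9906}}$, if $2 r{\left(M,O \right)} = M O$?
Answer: $- \frac{561374263825255487}{541734084682721} \approx -1036.3$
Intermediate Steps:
$r{\left(M,O \right)} = \frac{M O}{2}$
$\frac{r{\left(-142,190 \right)}}{\left(-24383 - 7263\right) \left(-17187 + 21722\right)} + \frac{12496}{\frac{7533}{F} - \frac{1382}{9906}} = \frac{\frac{1}{2} \left(-142\right) 190}{\left(-24383 - 7263\right) \left(-17187 + 21722\right)} + \frac{12496}{\frac{7533}{-632} - \frac{1382}{9906}} = - \frac{13490}{\left(-31646\right) 4535} + \frac{12496}{7533 \left(- \frac{1}{632}\right) - \frac{691}{4953}} = - \frac{13490}{-143514610} + \frac{12496}{- \frac{7533}{632} - \frac{691}{4953}} = \left(-13490\right) \left(- \frac{1}{143514610}\right) + \frac{12496}{- \frac{37747661}{3130296}} = \frac{1349}{14351461} + 12496 \left(- \frac{3130296}{37747661}\right) = \frac{1349}{14351461} - \frac{39116178816}{37747661} = - \frac{561374263825255487}{541734084682721}$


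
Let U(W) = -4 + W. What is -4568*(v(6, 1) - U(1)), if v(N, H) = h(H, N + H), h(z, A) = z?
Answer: -18272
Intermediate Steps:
v(N, H) = H
-4568*(v(6, 1) - U(1)) = -4568*(1 - (-4 + 1)) = -4568*(1 - 1*(-3)) = -4568*(1 + 3) = -4568*4 = -18272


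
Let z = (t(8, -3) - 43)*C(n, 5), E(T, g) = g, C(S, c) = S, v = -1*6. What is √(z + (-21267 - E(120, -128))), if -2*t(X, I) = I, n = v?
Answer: I*√20890 ≈ 144.53*I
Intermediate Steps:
v = -6
n = -6
t(X, I) = -I/2
z = 249 (z = (-½*(-3) - 43)*(-6) = (3/2 - 43)*(-6) = -83/2*(-6) = 249)
√(z + (-21267 - E(120, -128))) = √(249 + (-21267 - 1*(-128))) = √(249 + (-21267 + 128)) = √(249 - 21139) = √(-20890) = I*√20890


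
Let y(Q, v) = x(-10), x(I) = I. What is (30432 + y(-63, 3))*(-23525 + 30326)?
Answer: 206900022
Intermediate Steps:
y(Q, v) = -10
(30432 + y(-63, 3))*(-23525 + 30326) = (30432 - 10)*(-23525 + 30326) = 30422*6801 = 206900022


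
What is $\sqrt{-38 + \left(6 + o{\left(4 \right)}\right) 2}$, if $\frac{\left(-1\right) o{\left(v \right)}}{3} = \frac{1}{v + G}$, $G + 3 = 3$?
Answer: $\frac{i \sqrt{110}}{2} \approx 5.244 i$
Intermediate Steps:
$G = 0$ ($G = -3 + 3 = 0$)
$o{\left(v \right)} = - \frac{3}{v}$ ($o{\left(v \right)} = - \frac{3}{v + 0} = - \frac{3}{v}$)
$\sqrt{-38 + \left(6 + o{\left(4 \right)}\right) 2} = \sqrt{-38 + \left(6 - \frac{3}{4}\right) 2} = \sqrt{-38 + \frac{21}{4} \cdot 2} = \sqrt{-38 + \frac{21}{2}} = \sqrt{- \frac{55}{2}} = \frac{i \sqrt{110}}{2}$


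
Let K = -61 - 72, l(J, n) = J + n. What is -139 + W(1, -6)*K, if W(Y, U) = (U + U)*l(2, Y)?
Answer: 4649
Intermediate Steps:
W(Y, U) = 2*U*(2 + Y) (W(Y, U) = (U + U)*(2 + Y) = (2*U)*(2 + Y) = 2*U*(2 + Y))
K = -133
-139 + W(1, -6)*K = -139 + (2*(-6)*(2 + 1))*(-133) = -139 + (2*(-6)*3)*(-133) = -139 - 36*(-133) = -139 + 4788 = 4649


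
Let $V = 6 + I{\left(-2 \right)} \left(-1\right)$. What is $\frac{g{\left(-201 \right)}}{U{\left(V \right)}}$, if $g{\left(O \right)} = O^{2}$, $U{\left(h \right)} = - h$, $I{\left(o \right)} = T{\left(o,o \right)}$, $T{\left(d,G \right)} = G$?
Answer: $- \frac{40401}{8} \approx -5050.1$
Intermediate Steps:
$I{\left(o \right)} = o$
$V = 8$ ($V = 6 - -2 = 6 + 2 = 8$)
$\frac{g{\left(-201 \right)}}{U{\left(V \right)}} = \frac{\left(-201\right)^{2}}{\left(-1\right) 8} = \frac{40401}{-8} = 40401 \left(- \frac{1}{8}\right) = - \frac{40401}{8}$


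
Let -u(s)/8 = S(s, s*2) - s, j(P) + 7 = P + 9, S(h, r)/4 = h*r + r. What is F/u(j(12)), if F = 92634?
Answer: -46317/6664 ≈ -6.9503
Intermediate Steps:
S(h, r) = 4*r + 4*h*r (S(h, r) = 4*(h*r + r) = 4*(r + h*r) = 4*r + 4*h*r)
j(P) = 2 + P (j(P) = -7 + (P + 9) = -7 + (9 + P) = 2 + P)
u(s) = 8*s - 64*s*(1 + s) (u(s) = -8*(4*(s*2)*(1 + s) - s) = -8*(4*(2*s)*(1 + s) - s) = -8*(8*s*(1 + s) - s) = -8*(-s + 8*s*(1 + s)) = 8*s - 64*s*(1 + s))
F/u(j(12)) = 92634/((8*(2 + 12)*(-7 - 8*(2 + 12)))) = 92634/((8*14*(-7 - 8*14))) = 92634/((8*14*(-7 - 112))) = 92634/((8*14*(-119))) = 92634/(-13328) = 92634*(-1/13328) = -46317/6664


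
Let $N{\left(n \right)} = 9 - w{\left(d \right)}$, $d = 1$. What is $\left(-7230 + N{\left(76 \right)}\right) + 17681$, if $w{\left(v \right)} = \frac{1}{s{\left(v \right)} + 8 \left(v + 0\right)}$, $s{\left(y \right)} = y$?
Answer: $\frac{94139}{9} \approx 10460.0$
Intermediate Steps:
$w{\left(v \right)} = \frac{1}{9 v}$ ($w{\left(v \right)} = \frac{1}{v + 8 \left(v + 0\right)} = \frac{1}{v + 8 v} = \frac{1}{9 v}$)
$N{\left(n \right)} = \frac{80}{9}$ ($N{\left(n \right)} = 9 - \frac{1}{9 \cdot 1} = 9 - \frac{1}{9} \cdot 1 = 9 - \frac{1}{9} = \frac{80}{9}$)
$\left(-7230 + N{\left(76 \right)}\right) + 17681 = \left(-7230 + \frac{80}{9}\right) + 17681 = - \frac{64990}{9} + 17681 = \frac{94139}{9}$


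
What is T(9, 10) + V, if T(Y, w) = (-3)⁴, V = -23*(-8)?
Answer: 265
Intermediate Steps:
V = 184
T(Y, w) = 81
T(9, 10) + V = 81 + 184 = 265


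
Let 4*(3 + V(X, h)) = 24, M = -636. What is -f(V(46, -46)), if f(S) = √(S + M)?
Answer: -I*√633 ≈ -25.159*I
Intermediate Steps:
V(X, h) = 3 (V(X, h) = -3 + (¼)*24 = -3 + 6 = 3)
f(S) = √(-636 + S) (f(S) = √(S - 636) = √(-636 + S))
-f(V(46, -46)) = -√(-636 + 3) = -√(-633) = -I*√633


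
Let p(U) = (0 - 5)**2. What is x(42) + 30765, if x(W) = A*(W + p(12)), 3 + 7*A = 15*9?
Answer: 224199/7 ≈ 32028.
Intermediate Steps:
p(U) = 25 (p(U) = (-5)**2 = 25)
A = 132/7 (A = -3/7 + (15*9)/7 = -3/7 + (1/7)*135 = -3/7 + 135/7 = 132/7 ≈ 18.857)
x(W) = 3300/7 + 132*W/7 (x(W) = 132*(W + 25)/7 = 132*(25 + W)/7 = 3300/7 + 132*W/7)
x(42) + 30765 = (3300/7 + (132/7)*42) + 30765 = (3300/7 + 792) + 30765 = 8844/7 + 30765 = 224199/7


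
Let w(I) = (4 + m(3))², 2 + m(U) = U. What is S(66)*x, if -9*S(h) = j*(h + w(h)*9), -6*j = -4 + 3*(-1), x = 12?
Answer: -1358/3 ≈ -452.67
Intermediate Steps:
m(U) = -2 + U
w(I) = 25 (w(I) = (4 + (-2 + 3))² = (4 + 1)² = 5² = 25)
j = 7/6 (j = -(-4 + 3*(-1))/6 = -(-4 - 3)/6 = -⅙*(-7) = 7/6 ≈ 1.1667)
S(h) = -175/6 - 7*h/54 (S(h) = -7*(h + 25*9)/54 = -7*(h + 225)/54 = -7*(225 + h)/54 = -(525/2 + 7*h/6)/9 = -175/6 - 7*h/54)
S(66)*x = (-175/6 - 7/54*66)*12 = (-175/6 - 77/9)*12 = -679/18*12 = -1358/3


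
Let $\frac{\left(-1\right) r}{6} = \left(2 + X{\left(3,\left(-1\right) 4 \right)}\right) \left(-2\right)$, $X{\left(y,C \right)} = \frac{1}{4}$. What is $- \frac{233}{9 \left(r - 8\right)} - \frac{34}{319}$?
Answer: $- \frac{80141}{54549} \approx -1.4692$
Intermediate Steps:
$X{\left(y,C \right)} = \frac{1}{4}$
$r = 27$ ($r = - 6 \left(2 + \frac{1}{4}\right) \left(-2\right) = - 6 \cdot \frac{9}{4} \left(-2\right) = \left(-6\right) \left(- \frac{9}{2}\right) = 27$)
$- \frac{233}{9 \left(r - 8\right)} - \frac{34}{319} = - \frac{233}{9 \left(27 - 8\right)} - \frac{34}{319} = - \frac{233}{9 \cdot 19} - \frac{34}{319} = - \frac{233}{171} - \frac{34}{319} = - \frac{80141}{54549}$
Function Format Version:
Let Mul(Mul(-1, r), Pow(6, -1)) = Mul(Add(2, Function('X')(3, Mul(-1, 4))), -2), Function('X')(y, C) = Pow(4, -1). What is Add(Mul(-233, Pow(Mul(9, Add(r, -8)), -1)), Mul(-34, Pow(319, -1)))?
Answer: Rational(-80141, 54549) ≈ -1.4692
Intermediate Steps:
Function('X')(y, C) = Rational(1, 4)
r = 27 (r = Mul(-6, Mul(Add(2, Rational(1, 4)), -2)) = Mul(-6, Mul(Rational(9, 4), -2)) = Mul(-6, Rational(-9, 2)) = 27)
Add(Mul(-233, Pow(Mul(9, Add(r, -8)), -1)), Mul(-34, Pow(319, -1))) = Add(Mul(-233, Pow(Mul(9, Add(27, -8)), -1)), Mul(-34, Pow(319, -1))) = Add(Mul(-233, Pow(Mul(9, 19), -1)), Mul(-34, Rational(1, 319))) = Add(Mul(-233, Pow(171, -1)), Rational(-34, 319)) = Add(Mul(-233, Rational(1, 171)), Rational(-34, 319)) = Add(Rational(-233, 171), Rational(-34, 319)) = Rational(-80141, 54549)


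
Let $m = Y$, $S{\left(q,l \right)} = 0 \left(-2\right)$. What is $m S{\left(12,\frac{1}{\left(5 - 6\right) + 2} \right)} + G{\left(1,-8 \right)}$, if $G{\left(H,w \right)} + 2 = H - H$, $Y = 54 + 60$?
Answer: $-2$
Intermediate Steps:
$Y = 114$
$G{\left(H,w \right)} = -2$ ($G{\left(H,w \right)} = -2 + \left(H - H\right) = -2 + 0 = -2$)
$S{\left(q,l \right)} = 0$
$m = 114$
$m S{\left(12,\frac{1}{\left(5 - 6\right) + 2} \right)} + G{\left(1,-8 \right)} = 114 \cdot 0 - 2 = 0 - 2 = -2$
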